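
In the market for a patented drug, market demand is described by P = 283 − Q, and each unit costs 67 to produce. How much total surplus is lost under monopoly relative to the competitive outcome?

Under competition P = MC = 67, so Q = (283 − 67)/1 = 216.
A monopolist chooses Q where MR = MC. MR = 283 − 2Q; setting this equal to 67 gives Q = 108 and P = 175.
DWL is the triangle between Q = 108 and Q = 216: ½·(216 − 108)·(175 − 67) = 5832.

DWL = 5832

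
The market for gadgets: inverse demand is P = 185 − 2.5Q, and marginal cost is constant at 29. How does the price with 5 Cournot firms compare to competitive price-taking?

Cournot: P = 55; Competition: P = 29

In a 5-firm Cournot equilibrium, symmetry and the first-order condition give q = (185 − 29)/(15) = 10.4. So Q = 52 and P = 55.
Competitive firms price at marginal cost: P = 29, giving Q = 62.4.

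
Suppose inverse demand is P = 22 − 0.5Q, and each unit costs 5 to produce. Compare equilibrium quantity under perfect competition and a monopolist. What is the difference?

Perfect competition: P = MC = 5, so 22 − 0.5Q = 5 and Q = 34.
A monopolist chooses Q where MR = MC. MR = 22 − Q; setting this equal to 5 gives Q = 17 and P = 13.5.
Change in equilibrium quantity: 17 − 34 = −17.

Q falls by 17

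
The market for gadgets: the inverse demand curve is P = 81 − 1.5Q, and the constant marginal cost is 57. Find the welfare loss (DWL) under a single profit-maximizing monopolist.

Perfect competition: P = MC = 57, so 81 − 1.5Q = 57 and Q = 16.
Monopoly sets MR = MC: 81 − 3Q = 57 ⇒ Q = 8, P = 81 − 1.5·8 = 69.
DWL is the triangle between Q = 8 and Q = 16: ½·(16 − 8)·(69 − 57) = 48.

DWL = 48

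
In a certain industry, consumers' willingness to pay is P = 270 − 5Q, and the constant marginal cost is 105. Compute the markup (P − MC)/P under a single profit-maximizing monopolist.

Lerner index = 0.44

The monopolist equates marginal revenue to marginal cost: 270 − 10Q = 105, so Q = 16.5. From demand, P = 187.5.
Lerner index = (P − MC)/P = (187.5 − 105)/187.5 = 0.44.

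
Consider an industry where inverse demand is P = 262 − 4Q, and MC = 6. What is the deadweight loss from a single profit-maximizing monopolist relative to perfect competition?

Competitive firms price at marginal cost: P = 6, giving Q = 64.
Monopoly sets MR = MC: 262 − 8Q = 6 ⇒ Q = 32, P = 262 − 4·32 = 134.
DWL is the triangle between Q = 32 and Q = 64: ½·(64 − 32)·(134 − 6) = 2048.

DWL = 2048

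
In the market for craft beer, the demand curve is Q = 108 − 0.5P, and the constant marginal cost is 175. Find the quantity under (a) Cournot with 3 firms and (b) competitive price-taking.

Inverting demand: P = 216 − 2Q.
Cournot with 3 identical firms: the symmetric best-response condition is 216 − 8q = 175. Each firm produces q = 5.125, total output Q = 15.375, price P = 185.25.
Competitive firms price at marginal cost: P = 175, giving Q = 20.5.

Cournot: Q = 15.375; Competition: Q = 20.5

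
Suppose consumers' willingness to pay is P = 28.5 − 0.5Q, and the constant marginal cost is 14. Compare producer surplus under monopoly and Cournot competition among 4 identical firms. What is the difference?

A monopolist chooses Q where MR = MC. MR = 28.5 − Q; setting this equal to 14 gives Q = 14.5 and P = 21.25.
PS = (21.25 − 14)·14.5 = 105.125.
In a 4-firm Cournot equilibrium, symmetry and the first-order condition give q = (28.5 − 14)/(2.5) = 5.8. So Q = 23.2 and P = 16.9.
PS = (16.9 − 14)·23.2 = 67.28.
Change in producer surplus: 67.28 − 105.125 = −37.845.

Producer surplus falls by 37.845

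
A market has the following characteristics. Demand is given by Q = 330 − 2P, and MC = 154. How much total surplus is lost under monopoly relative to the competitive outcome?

Inverting demand: P = 165 − 0.5Q.
Competitive firms price at marginal cost: P = 154, giving Q = 22.
Monopoly sets MR = MC: 165 − Q = 154 ⇒ Q = 11, P = 165 − 0.5·11 = 159.5.
DWL is the triangle between Q = 11 and Q = 22: ½·(22 − 11)·(159.5 − 154) = 30.25.

DWL = 30.25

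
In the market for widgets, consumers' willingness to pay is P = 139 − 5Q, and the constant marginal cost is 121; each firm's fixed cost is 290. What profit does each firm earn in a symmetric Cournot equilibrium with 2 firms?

π_i = −282.8

Cournot with 2 identical firms: the symmetric best-response condition is 139 − 15q = 121. Each firm produces q = 1.2, total output Q = 2.4, price P = 127.
Each firm's profit = (127 − 121)·1.2 − 290 = −282.8.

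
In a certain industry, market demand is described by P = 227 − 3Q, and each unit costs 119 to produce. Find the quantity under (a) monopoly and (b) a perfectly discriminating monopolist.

Monopoly sets MR = MC: 227 − 6Q = 119 ⇒ Q = 18, P = 227 − 3·18 = 173.
A perfectly discriminating monopolist sells every unit with P(Q) ≥ MC(Q), so output equals the competitive quantity Q = 36. Each buyer pays their reservation price, so CS = 0 and the firm captures all surplus.

Monopoly: Q = 18; Perfect PD: Q = 36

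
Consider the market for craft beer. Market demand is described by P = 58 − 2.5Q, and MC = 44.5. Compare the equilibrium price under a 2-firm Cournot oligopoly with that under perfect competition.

Cournot: P = 49; Competition: P = 44.5

In a 2-firm Cournot equilibrium, symmetry and the first-order condition give q = (58 − 44.5)/(7.5) = 1.8. So Q = 3.6 and P = 49.
Perfect competition: P = MC = 44.5, so 58 − 2.5Q = 44.5 and Q = 5.4.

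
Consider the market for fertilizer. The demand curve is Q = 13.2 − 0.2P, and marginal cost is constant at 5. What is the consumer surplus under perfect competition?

CS = 372.1

Inverting demand: P = 66 − 5Q.
Competitive firms price at marginal cost: P = 5, giving Q = 12.2.
CS = ½·(66 − 5)·12.2 = 372.1.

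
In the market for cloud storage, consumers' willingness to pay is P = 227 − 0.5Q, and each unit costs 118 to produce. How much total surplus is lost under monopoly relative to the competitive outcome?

Perfect competition: P = MC = 118, so 227 − 0.5Q = 118 and Q = 218.
The monopolist equates marginal revenue to marginal cost: 227 − Q = 118, so Q = 109. From demand, P = 172.5.
DWL is the triangle between Q = 109 and Q = 218: ½·(218 − 109)·(172.5 − 118) = 2970.25.

DWL = 2970.25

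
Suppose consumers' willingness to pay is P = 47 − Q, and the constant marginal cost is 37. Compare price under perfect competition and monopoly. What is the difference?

Competitive firms price at marginal cost: P = 37, giving Q = 10.
The monopolist equates marginal revenue to marginal cost: 47 − 2Q = 37, so Q = 5. From demand, P = 42.
Change in price: 42 − 37 = 5.

Price rises by 5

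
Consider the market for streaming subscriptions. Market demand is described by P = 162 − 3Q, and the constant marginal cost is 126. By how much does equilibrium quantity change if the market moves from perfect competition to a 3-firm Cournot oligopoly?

Equilibrium quantity falls by 3

Under competition P = MC = 126, so Q = (162 − 126)/3 = 12.
With 3 symmetric Cournot firms, each firm's FOC gives 162 − 12q = 126, so q = 3, Q = 3·3 = 9, and P = 135.
Change in equilibrium quantity: 9 − 12 = −3.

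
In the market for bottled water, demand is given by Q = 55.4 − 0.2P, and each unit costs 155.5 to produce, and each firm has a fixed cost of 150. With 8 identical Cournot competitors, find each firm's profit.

π_i = −113.55

Inverting demand: P = 277 − 5Q.
Cournot with 8 identical firms: the symmetric best-response condition is 277 − 45q = 155.5. Each firm produces q = 2.7, total output Q = 21.6, price P = 169.
Each firm's profit = (169 − 155.5)·2.7 − 150 = −113.55.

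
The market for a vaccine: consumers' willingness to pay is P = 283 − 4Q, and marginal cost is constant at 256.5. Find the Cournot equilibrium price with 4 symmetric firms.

With 4 symmetric Cournot firms, each firm's FOC gives 283 − 20q = 256.5, so q = 1.325, Q = 4·1.325 = 5.3, and P = 261.8.

P = 261.8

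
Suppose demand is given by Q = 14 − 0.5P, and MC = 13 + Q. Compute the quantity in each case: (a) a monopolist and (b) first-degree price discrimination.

Monopoly: Q = 3; Perfect PD: Q = 5

Inverting demand: P = 28 − 2Q.
A monopolist chooses Q where MR = MC. MR = 28 − 4Q; setting this equal to 13 + Q gives Q = 3 and P = 22.
With perfect price discrimination, output is the efficient level Q = 5 (where demand meets MC), but every buyer pays their willingness to pay: CS = 0 and PS = total surplus.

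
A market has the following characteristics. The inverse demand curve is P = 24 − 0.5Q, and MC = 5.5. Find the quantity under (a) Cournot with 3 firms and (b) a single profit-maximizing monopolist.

Cournot with 3 identical firms: the symmetric best-response condition is 24 − 2q = 5.5. Each firm produces q = 9.25, total output Q = 27.75, price P = 10.125.
The monopolist equates marginal revenue to marginal cost: 24 − Q = 5.5, so Q = 18.5. From demand, P = 14.75.

Cournot: Q = 27.75; Monopoly: Q = 18.5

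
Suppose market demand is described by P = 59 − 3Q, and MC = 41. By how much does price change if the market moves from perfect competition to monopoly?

Price rises by 9

Competitive firms price at marginal cost: P = 41, giving Q = 6.
A monopolist chooses Q where MR = MC. MR = 59 − 6Q; setting this equal to 41 gives Q = 3 and P = 50.
Change in price: 50 − 41 = 9.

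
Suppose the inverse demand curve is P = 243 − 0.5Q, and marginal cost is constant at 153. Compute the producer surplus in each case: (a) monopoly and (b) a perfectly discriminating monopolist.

Monopoly: PS = 4050; Perfect PD: PS = 8100

The monopolist equates marginal revenue to marginal cost: 243 − Q = 153, so Q = 90. From demand, P = 198.
PS = (198 − 153)·90 = 4050.
With perfect price discrimination, output is the efficient level Q = 180 (where demand meets MC), but every buyer pays their willingness to pay: CS = 0 and PS = total surplus.
PS = ½·(243 − 153)·180 = 8100.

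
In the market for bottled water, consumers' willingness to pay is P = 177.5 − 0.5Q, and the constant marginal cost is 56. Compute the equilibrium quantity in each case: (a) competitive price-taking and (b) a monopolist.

Competition: Q = 243; Monopoly: Q = 121.5

Competitive firms price at marginal cost: P = 56, giving Q = 243.
The monopolist equates marginal revenue to marginal cost: 177.5 − Q = 56, so Q = 121.5. From demand, P = 116.75.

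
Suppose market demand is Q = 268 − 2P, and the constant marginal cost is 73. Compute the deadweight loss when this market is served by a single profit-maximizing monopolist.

Inverting demand: P = 134 − 0.5Q.
Perfect competition: P = MC = 73, so 134 − 0.5Q = 73 and Q = 122.
Monopoly sets MR = MC: 134 − Q = 73 ⇒ Q = 61, P = 134 − 0.5·61 = 103.5.
DWL is the triangle between Q = 61 and Q = 122: ½·(122 − 61)·(103.5 − 73) = 930.25.

DWL = 930.25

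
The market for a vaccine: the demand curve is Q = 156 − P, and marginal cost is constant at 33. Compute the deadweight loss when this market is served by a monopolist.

DWL = 1891.125

Inverting demand: P = 156 − Q.
Under competition P = MC = 33, so Q = (156 − 33)/1 = 123.
Monopoly sets MR = MC: 156 − 2Q = 33 ⇒ Q = 61.5, P = 156 − 61.5 = 94.5.
DWL is the triangle between Q = 61.5 and Q = 123: ½·(123 − 61.5)·(94.5 − 33) = 1891.125.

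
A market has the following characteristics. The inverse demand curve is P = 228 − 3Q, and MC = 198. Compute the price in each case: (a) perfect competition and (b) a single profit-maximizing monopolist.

Competition: P = 198; Monopoly: P = 213

Competitive firms price at marginal cost: P = 198, giving Q = 10.
A monopolist chooses Q where MR = MC. MR = 228 − 6Q; setting this equal to 198 gives Q = 5 and P = 213.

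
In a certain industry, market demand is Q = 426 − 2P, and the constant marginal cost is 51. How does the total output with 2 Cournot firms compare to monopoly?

Inverting demand: P = 213 − 0.5Q.
Cournot with 2 identical firms: the symmetric best-response condition is 213 − 1.5q = 51. Each firm produces q = 108, total output Q = 216, price P = 105.
A monopolist chooses Q where MR = MC. MR = 213 − Q; setting this equal to 51 gives Q = 162 and P = 132.

Cournot: Q = 216; Monopoly: Q = 162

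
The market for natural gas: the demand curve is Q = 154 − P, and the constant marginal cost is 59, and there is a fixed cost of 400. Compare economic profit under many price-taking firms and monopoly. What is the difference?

Inverting demand: P = 154 − Q.
Competitive firms price at marginal cost: P = 59, giving Q = 95.
Profit = (59 − 59)·95 − 400 = −400.
A monopolist chooses Q where MR = MC. MR = 154 − 2Q; setting this equal to 59 gives Q = 47.5 and P = 106.5.
Profit = (106.5 − 59)·47.5 − 400 = 1856.25.
Change in economic profit: 1856.25 − −400 = 2256.25.

Economic profit rises by 2256.25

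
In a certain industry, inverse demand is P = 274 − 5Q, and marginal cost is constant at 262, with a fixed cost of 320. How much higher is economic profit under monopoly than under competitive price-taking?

Perfect competition: P = MC = 262, so 274 − 5Q = 262 and Q = 2.4.
Profit = (262 − 262)·2.4 − 320 = −320.
The monopolist equates marginal revenue to marginal cost: 274 − 10Q = 262, so Q = 1.2. From demand, P = 268.
Profit = (268 − 262)·1.2 − 320 = −312.8.
Change in economic profit: −312.8 − −320 = 7.2.

π rises by 7.2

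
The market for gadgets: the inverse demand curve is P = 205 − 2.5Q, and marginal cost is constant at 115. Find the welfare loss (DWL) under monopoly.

DWL = 405

Under competition P = MC = 115, so Q = (205 − 115)/2.5 = 36.
Monopoly sets MR = MC: 205 − 5Q = 115 ⇒ Q = 18, P = 205 − 2.5·18 = 160.
DWL is the triangle between Q = 18 and Q = 36: ½·(36 − 18)·(160 − 115) = 405.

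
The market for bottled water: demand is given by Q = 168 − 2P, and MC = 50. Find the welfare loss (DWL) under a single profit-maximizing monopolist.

Inverting demand: P = 84 − 0.5Q.
Competitive firms price at marginal cost: P = 50, giving Q = 68.
A monopolist chooses Q where MR = MC. MR = 84 − Q; setting this equal to 50 gives Q = 34 and P = 67.
DWL is the triangle between Q = 34 and Q = 68: ½·(68 − 34)·(67 − 50) = 289.

DWL = 289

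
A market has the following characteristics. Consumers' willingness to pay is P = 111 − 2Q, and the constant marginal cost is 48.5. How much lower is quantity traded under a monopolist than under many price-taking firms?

Perfect competition: P = MC = 48.5, so 111 − 2Q = 48.5 and Q = 31.25.
A monopolist chooses Q where MR = MC. MR = 111 − 4Q; setting this equal to 48.5 gives Q = 15.625 and P = 79.75.
Change in quantity traded: 15.625 − 31.25 = −15.625.

Q falls by 15.625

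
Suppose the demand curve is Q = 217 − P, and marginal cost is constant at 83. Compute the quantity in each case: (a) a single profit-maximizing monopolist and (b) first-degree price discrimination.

Inverting demand: P = 217 − Q.
The monopolist equates marginal revenue to marginal cost: 217 − 2Q = 83, so Q = 67. From demand, P = 150.
A perfectly discriminating monopolist sells every unit with P(Q) ≥ MC(Q), so output equals the competitive quantity Q = 134. Each buyer pays their reservation price, so CS = 0 and the firm captures all surplus.

Monopoly: Q = 67; Perfect PD: Q = 134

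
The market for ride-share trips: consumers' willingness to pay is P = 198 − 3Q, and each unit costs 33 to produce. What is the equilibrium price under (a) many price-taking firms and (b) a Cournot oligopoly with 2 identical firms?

Competitive firms price at marginal cost: P = 33, giving Q = 55.
In a 2-firm Cournot equilibrium, symmetry and the first-order condition give q = (198 − 33)/(9) = 55/3. So Q = 110/3 and P = 88.

Competition: P = 33; Cournot: P = 88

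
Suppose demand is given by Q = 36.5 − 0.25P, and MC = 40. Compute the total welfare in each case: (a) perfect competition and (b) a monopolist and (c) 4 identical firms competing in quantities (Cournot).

Competition: TS = 1404.5; Monopoly: TS = 1053.375; Cournot: TS = 1348.32

Inverting demand: P = 146 − 4Q.
Under competition P = MC = 40, so Q = (146 − 40)/4 = 26.5.
CS = ½·(146 − 40)·26.5 = 1404.5; PS = (40 − 40)·26.5 = 0; TS = 1404.5.
The monopolist equates marginal revenue to marginal cost: 146 − 8Q = 40, so Q = 13.25. From demand, P = 93.
CS = ½·(146 − 93)·13.25 = 351.125; PS = (93 − 40)·13.25 = 702.25; TS = 1053.375.
In a 4-firm Cournot equilibrium, symmetry and the first-order condition give q = (146 − 40)/(20) = 5.3. So Q = 21.2 and P = 61.2.
CS = ½·(146 − 61.2)·21.2 = 898.88; PS = (61.2 − 40)·21.2 = 449.44; TS = 1348.32.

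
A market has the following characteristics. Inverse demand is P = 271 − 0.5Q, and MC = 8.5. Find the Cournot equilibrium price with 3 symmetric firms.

In a 3-firm Cournot equilibrium, symmetry and the first-order condition give q = (271 − 8.5)/(2) = 131.25. So Q = 393.75 and P = 74.125.

P = 74.125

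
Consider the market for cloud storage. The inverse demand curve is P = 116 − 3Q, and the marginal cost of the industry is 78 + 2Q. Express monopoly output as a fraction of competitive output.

Q_m/Q_c = 0.625

The monopolist equates marginal revenue to marginal cost: 116 − 6Q = 78 + 2Q, so Q = 4.75. From demand, P = 101.75.
Under competition P = MC: 116 − 3Q = 78 + 2Q ⇒ Q = 7.6, P = 93.2.
Ratio Q_m/Q_c = 4.75/7.6 = 0.625.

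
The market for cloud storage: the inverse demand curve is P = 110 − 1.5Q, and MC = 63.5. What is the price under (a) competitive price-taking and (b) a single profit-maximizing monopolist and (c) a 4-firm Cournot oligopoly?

Competitive firms price at marginal cost: P = 63.5, giving Q = 31.
A monopolist chooses Q where MR = MC. MR = 110 − 3Q; setting this equal to 63.5 gives Q = 15.5 and P = 86.75.
Cournot with 4 identical firms: the symmetric best-response condition is 110 − 7.5q = 63.5. Each firm produces q = 6.2, total output Q = 24.8, price P = 72.8.

Competition: P = 63.5; Monopoly: P = 86.75; Cournot: P = 72.8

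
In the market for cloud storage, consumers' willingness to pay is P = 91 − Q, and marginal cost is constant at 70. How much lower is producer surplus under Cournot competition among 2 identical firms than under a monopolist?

PS falls by 12.25

A monopolist chooses Q where MR = MC. MR = 91 − 2Q; setting this equal to 70 gives Q = 10.5 and P = 80.5.
PS = (80.5 − 70)·10.5 = 110.25.
With 2 symmetric Cournot firms, each firm's FOC gives 91 − 3q = 70, so q = 7, Q = 2·7 = 14, and P = 77.
PS = (77 − 70)·14 = 98.
Change in producer surplus: 98 − 110.25 = −12.25.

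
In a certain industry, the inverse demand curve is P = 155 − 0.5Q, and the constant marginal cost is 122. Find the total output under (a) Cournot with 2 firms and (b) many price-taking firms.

Cournot: Q = 44; Competition: Q = 66

In a 2-firm Cournot equilibrium, symmetry and the first-order condition give q = (155 − 122)/(1.5) = 22. So Q = 44 and P = 133.
Competitive firms price at marginal cost: P = 122, giving Q = 66.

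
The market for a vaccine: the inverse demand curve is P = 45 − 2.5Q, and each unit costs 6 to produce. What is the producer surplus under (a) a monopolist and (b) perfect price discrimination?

A monopolist chooses Q where MR = MC. MR = 45 − 5Q; setting this equal to 6 gives Q = 7.8 and P = 25.5.
PS = (25.5 − 6)·7.8 = 152.1.
A perfectly discriminating monopolist sells every unit with P(Q) ≥ MC(Q), so output equals the competitive quantity Q = 15.6. Each buyer pays their reservation price, so CS = 0 and the firm captures all surplus.
PS = ½·(45 − 6)·15.6 = 304.2.

Monopoly: PS = 152.1; Perfect PD: PS = 304.2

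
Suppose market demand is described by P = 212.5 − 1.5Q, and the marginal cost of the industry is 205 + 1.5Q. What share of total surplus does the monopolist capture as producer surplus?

PS/TS = 0.75

Monopoly sets MR = MC: 212.5 − 3Q = 205 + 1.5Q ⇒ Q = 5/3, P = 212.5 − 1.5·5/3 = 210.
CS = ½·(212.5 − 210)·5/3 = 25/12.
PS = P·Q − VC(Q) = 210·5/3 − (205·5/3 + ½·1.5·(5/3)²) = 6.25.
Share captured = PS/TS = 6.25/(25/3) = 0.75.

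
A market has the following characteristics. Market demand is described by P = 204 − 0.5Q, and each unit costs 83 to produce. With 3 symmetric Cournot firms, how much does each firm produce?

q_i = 60.5

With 3 symmetric Cournot firms, each firm's FOC gives 204 − 2q = 83, so q = 60.5, Q = 3·60.5 = 181.5, and P = 113.25.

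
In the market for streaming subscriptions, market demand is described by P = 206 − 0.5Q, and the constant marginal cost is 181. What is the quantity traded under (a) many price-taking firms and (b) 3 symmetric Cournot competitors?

Under competition P = MC = 181, so Q = (206 − 181)/0.5 = 50.
With 3 symmetric Cournot firms, each firm's FOC gives 206 − 2q = 181, so q = 12.5, Q = 3·12.5 = 37.5, and P = 187.25.

Competition: Q = 50; Cournot: Q = 37.5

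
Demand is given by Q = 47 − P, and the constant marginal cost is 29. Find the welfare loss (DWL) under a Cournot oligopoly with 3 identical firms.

Inverting demand: P = 47 − Q.
Competitive firms price at marginal cost: P = 29, giving Q = 18.
Cournot with 3 identical firms: the symmetric best-response condition is 47 − 4q = 29. Each firm produces q = 4.5, total output Q = 13.5, price P = 33.5.
DWL is the triangle between Q = 13.5 and Q = 18: ½·(18 − 13.5)·(33.5 − 29) = 10.125.

DWL = 10.125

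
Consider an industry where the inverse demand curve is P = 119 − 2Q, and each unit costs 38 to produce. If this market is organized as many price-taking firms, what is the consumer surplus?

Under competition P = MC = 38, so Q = (119 − 38)/2 = 40.5.
CS = ½·(119 − 38)·40.5 = 1640.25.

CS = 1640.25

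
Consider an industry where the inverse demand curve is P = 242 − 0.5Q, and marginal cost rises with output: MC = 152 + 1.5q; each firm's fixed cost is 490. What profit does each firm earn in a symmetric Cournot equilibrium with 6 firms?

π_i = −85

In a 6-firm Cournot equilibrium, symmetry and the first-order condition give q = (242 − 152)/(5) = 18. So Q = 108 and P = 188.
Each firm's profit = 188·18 − (152·18 + ½·1.5·18²) − 490 = −85.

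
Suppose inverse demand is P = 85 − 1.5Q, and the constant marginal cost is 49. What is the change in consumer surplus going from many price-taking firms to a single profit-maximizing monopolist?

Consumer surplus falls by 324

Perfect competition: P = MC = 49, so 85 − 1.5Q = 49 and Q = 24.
CS = ½·(85 − 49)·24 = 432.
The monopolist equates marginal revenue to marginal cost: 85 − 3Q = 49, so Q = 12. From demand, P = 67.
CS = ½·(85 − 67)·12 = 108.
Change in consumer surplus: 108 − 432 = −324.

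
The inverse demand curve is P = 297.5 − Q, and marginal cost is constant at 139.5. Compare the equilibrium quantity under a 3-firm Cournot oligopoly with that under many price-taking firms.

Cournot: Q = 118.5; Competition: Q = 158

With 3 symmetric Cournot firms, each firm's FOC gives 297.5 − 4q = 139.5, so q = 39.5, Q = 3·39.5 = 118.5, and P = 179.
Competitive firms price at marginal cost: P = 139.5, giving Q = 158.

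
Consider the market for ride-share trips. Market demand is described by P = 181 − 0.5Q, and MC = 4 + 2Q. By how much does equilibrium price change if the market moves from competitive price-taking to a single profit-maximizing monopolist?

P rises by 5.9

Competitive equilibrium sets price equal to marginal cost: 181 − 0.5Q = 4 + 2Q, so Q = 70.8 and P = 145.6.
The monopolist equates marginal revenue to marginal cost: 181 − Q = 4 + 2Q, so Q = 59. From demand, P = 151.5.
Change in equilibrium price: 151.5 − 145.6 = 5.9.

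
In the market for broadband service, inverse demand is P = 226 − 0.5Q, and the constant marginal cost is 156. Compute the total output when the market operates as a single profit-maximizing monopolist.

A monopolist chooses Q where MR = MC. MR = 226 − Q; setting this equal to 156 gives Q = 70 and P = 191.

Q = 70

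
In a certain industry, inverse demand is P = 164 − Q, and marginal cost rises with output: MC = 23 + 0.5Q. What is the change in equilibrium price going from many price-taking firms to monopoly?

Under competition P = MC: 164 − Q = 23 + 0.5Q ⇒ Q = 94, P = 70.
Monopoly sets MR = MC: 164 − 2Q = 23 + 0.5Q ⇒ Q = 56.4, P = 164 − 56.4 = 107.6.
Change in equilibrium price: 107.6 − 70 = 37.6.

Equilibrium price rises by 37.6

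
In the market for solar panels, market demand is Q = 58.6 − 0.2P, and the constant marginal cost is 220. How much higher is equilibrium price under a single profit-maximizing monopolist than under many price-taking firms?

Inverting demand: P = 293 − 5Q.
Competitive firms price at marginal cost: P = 220, giving Q = 14.6.
Monopoly sets MR = MC: 293 − 10Q = 220 ⇒ Q = 7.3, P = 293 − 5·7.3 = 256.5.
Change in equilibrium price: 256.5 − 220 = 36.5.

Equilibrium price rises by 36.5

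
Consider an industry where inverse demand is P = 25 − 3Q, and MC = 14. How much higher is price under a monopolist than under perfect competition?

Competitive firms price at marginal cost: P = 14, giving Q = 11/3.
A monopolist chooses Q where MR = MC. MR = 25 − 6Q; setting this equal to 14 gives Q = 11/6 and P = 19.5.
Change in price: 19.5 − 14 = 5.5.

P rises by 5.5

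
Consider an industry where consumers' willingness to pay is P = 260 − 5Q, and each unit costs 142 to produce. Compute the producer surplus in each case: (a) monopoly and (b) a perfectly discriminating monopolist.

The monopolist equates marginal revenue to marginal cost: 260 − 10Q = 142, so Q = 11.8. From demand, P = 201.
PS = (201 − 142)·11.8 = 696.2.
A perfectly discriminating monopolist sells every unit with P(Q) ≥ MC(Q), so output equals the competitive quantity Q = 23.6. Each buyer pays their reservation price, so CS = 0 and the firm captures all surplus.
PS = ½·(260 − 142)·23.6 = 1392.4.

Monopoly: PS = 696.2; Perfect PD: PS = 1392.4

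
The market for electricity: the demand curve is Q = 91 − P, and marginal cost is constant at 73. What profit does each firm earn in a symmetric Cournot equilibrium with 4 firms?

π_i = 12.96

Inverting demand: P = 91 − Q.
With 4 symmetric Cournot firms, each firm's FOC gives 91 − 5q = 73, so q = 3.6, Q = 4·3.6 = 14.4, and P = 76.6.
Each firm's profit = (76.6 − 73)·3.6 = 12.96.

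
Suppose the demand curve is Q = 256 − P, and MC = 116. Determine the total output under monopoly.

Inverting demand: P = 256 − Q.
The monopolist equates marginal revenue to marginal cost: 256 − 2Q = 116, so Q = 70. From demand, P = 186.

Q = 70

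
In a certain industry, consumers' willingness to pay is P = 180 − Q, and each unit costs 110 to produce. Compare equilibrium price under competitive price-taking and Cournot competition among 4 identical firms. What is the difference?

Under competition P = MC = 110, so Q = (180 − 110)/1 = 70.
Cournot with 4 identical firms: the symmetric best-response condition is 180 − 5q = 110. Each firm produces q = 14, total output Q = 56, price P = 124.
Change in equilibrium price: 124 − 110 = 14.

P rises by 14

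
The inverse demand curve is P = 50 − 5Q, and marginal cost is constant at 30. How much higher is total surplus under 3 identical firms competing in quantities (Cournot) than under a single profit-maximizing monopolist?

TS rises by 7.5

A monopolist chooses Q where MR = MC. MR = 50 − 10Q; setting this equal to 30 gives Q = 2 and P = 40.
CS = ½·(50 − 40)·2 = 10; PS = (40 − 30)·2 = 20; TS = 30.
With 3 symmetric Cournot firms, each firm's FOC gives 50 − 20q = 30, so q = 1, Q = 3·1 = 3, and P = 35.
CS = ½·(50 − 35)·3 = 22.5; PS = (35 − 30)·3 = 15; TS = 37.5.
Change in total surplus: 37.5 − 30 = 7.5.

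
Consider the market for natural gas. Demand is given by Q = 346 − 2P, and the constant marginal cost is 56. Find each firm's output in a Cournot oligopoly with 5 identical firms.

q_i = 39

Inverting demand: P = 173 − 0.5Q.
In a 5-firm Cournot equilibrium, symmetry and the first-order condition give q = (173 − 56)/(3) = 39. So Q = 195 and P = 75.5.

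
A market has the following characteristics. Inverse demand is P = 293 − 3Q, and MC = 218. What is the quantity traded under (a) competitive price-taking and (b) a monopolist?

Competition: Q = 25; Monopoly: Q = 12.5

Under competition P = MC = 218, so Q = (293 − 218)/3 = 25.
The monopolist equates marginal revenue to marginal cost: 293 − 6Q = 218, so Q = 12.5. From demand, P = 255.5.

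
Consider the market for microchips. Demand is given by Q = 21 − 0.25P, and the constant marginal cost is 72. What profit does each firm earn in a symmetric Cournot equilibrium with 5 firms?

π_i = 1

Inverting demand: P = 84 − 4Q.
Cournot with 5 identical firms: the symmetric best-response condition is 84 − 24q = 72. Each firm produces q = 0.5, total output Q = 2.5, price P = 74.
Each firm's profit = (74 − 72)·0.5 = 1.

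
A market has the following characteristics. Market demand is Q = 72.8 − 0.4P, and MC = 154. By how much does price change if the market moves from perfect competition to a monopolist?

Inverting demand: P = 182 − 2.5Q.
Competitive firms price at marginal cost: P = 154, giving Q = 11.2.
Monopoly sets MR = MC: 182 − 5Q = 154 ⇒ Q = 5.6, P = 182 − 2.5·5.6 = 168.
Change in price: 168 − 154 = 14.

Price rises by 14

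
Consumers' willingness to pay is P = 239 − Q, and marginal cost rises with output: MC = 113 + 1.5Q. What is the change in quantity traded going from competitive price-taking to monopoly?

Quantity traded falls by 14.4

Competitive equilibrium sets price equal to marginal cost: 239 − Q = 113 + 1.5Q, so Q = 50.4 and P = 188.6.
The monopolist equates marginal revenue to marginal cost: 239 − 2Q = 113 + 1.5Q, so Q = 36. From demand, P = 203.
Change in quantity traded: 36 − 50.4 = −14.4.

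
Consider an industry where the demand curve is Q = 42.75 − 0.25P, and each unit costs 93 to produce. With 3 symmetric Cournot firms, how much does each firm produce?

q_i = 4.875

Inverting demand: P = 171 − 4Q.
In a 3-firm Cournot equilibrium, symmetry and the first-order condition give q = (171 − 93)/(16) = 4.875. So Q = 14.625 and P = 112.5.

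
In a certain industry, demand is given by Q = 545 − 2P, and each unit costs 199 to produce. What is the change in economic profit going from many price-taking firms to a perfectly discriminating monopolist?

Economic profit rises by 5402.25

Inverting demand: P = 272.5 − 0.5Q.
Competitive firms price at marginal cost: P = 199, giving Q = 147.
Profit = (199 − 199)·147 = 0.
Under first-degree price discrimination the firm charges each unit its demand price and produces up to where P = MC, i.e. Q = 147. Consumer surplus is zero; producer surplus equals total surplus.
PS equals the full surplus area, 5402.25. Profit = 5402.25 = 5402.25.
Change in economic profit: 5402.25 − 0 = 5402.25.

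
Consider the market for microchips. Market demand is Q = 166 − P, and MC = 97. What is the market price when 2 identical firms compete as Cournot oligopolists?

Inverting demand: P = 166 − Q.
In a 2-firm Cournot equilibrium, symmetry and the first-order condition give q = (166 − 97)/(3) = 23. So Q = 46 and P = 120.

P = 120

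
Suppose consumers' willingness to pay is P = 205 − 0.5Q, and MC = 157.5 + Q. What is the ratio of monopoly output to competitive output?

Monopoly sets MR = MC: 205 − Q = 157.5 + Q ⇒ Q = 23.75, P = 205 − 0.5·23.75 = 193.125.
Competitive equilibrium sets price equal to marginal cost: 205 − 0.5Q = 157.5 + Q, so Q = 95/3 and P = 1135/6.
Ratio Q_m/Q_c = 23.75/(95/3) = 0.75.

Q_m/Q_c = 0.75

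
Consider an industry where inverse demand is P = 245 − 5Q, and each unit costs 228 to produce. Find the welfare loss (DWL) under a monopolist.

DWL = 7.225

Competitive firms price at marginal cost: P = 228, giving Q = 3.4.
A monopolist chooses Q where MR = MC. MR = 245 − 10Q; setting this equal to 228 gives Q = 1.7 and P = 236.5.
DWL is the triangle between Q = 1.7 and Q = 3.4: ½·(3.4 − 1.7)·(236.5 − 228) = 7.225.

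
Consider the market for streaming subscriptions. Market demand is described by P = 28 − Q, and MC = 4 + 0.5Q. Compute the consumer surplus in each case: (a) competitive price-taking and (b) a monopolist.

Under competition P = MC: 28 − Q = 4 + 0.5Q ⇒ Q = 16, P = 12.
CS = ½·(28 − 12)·16 = 128.
A monopolist chooses Q where MR = MC. MR = 28 − 2Q; setting this equal to 4 + 0.5Q gives Q = 9.6 and P = 18.4.
CS = ½·(28 − 18.4)·9.6 = 46.08.

Competition: CS = 128; Monopoly: CS = 46.08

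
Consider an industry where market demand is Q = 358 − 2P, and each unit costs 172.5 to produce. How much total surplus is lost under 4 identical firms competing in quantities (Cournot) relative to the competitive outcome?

DWL = 1.69

Inverting demand: P = 179 − 0.5Q.
Competitive firms price at marginal cost: P = 172.5, giving Q = 13.
With 4 symmetric Cournot firms, each firm's FOC gives 179 − 2.5q = 172.5, so q = 2.6, Q = 4·2.6 = 10.4, and P = 173.8.
DWL is the triangle between Q = 10.4 and Q = 13: ½·(13 − 10.4)·(173.8 − 172.5) = 1.69.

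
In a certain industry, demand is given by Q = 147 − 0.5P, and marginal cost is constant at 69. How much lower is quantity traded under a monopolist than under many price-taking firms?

Q falls by 56.25

Inverting demand: P = 294 − 2Q.
Competitive firms price at marginal cost: P = 69, giving Q = 112.5.
The monopolist equates marginal revenue to marginal cost: 294 − 4Q = 69, so Q = 56.25. From demand, P = 181.5.
Change in quantity traded: 56.25 − 112.5 = −56.25.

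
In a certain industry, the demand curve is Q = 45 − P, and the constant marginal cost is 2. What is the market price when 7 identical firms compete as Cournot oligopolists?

P = 7.375

Inverting demand: P = 45 − Q.
In a 7-firm Cournot equilibrium, symmetry and the first-order condition give q = (45 − 2)/(8) = 5.375. So Q = 37.625 and P = 7.375.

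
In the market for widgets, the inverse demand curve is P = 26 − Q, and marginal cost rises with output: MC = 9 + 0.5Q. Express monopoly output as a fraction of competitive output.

Q_m/Q_c = 0.6

The monopolist equates marginal revenue to marginal cost: 26 − 2Q = 9 + 0.5Q, so Q = 6.8. From demand, P = 19.2.
Competitive equilibrium sets price equal to marginal cost: 26 − Q = 9 + 0.5Q, so Q = 34/3 and P = 44/3.
Ratio Q_m/Q_c = 6.8/(34/3) = 0.6.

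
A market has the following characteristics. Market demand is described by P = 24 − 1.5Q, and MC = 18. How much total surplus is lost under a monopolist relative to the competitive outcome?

Under competition P = MC = 18, so Q = (24 − 18)/1.5 = 4.
Monopoly sets MR = MC: 24 − 3Q = 18 ⇒ Q = 2, P = 24 − 1.5·2 = 21.
DWL is the triangle between Q = 2 and Q = 4: ½·(4 − 2)·(21 − 18) = 3.

DWL = 3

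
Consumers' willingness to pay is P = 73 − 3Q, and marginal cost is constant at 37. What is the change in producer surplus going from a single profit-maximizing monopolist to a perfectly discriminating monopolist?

Producer surplus rises by 108

A monopolist chooses Q where MR = MC. MR = 73 − 6Q; setting this equal to 37 gives Q = 6 and P = 55.
PS = (55 − 37)·6 = 108.
With perfect price discrimination, output is the efficient level Q = 12 (where demand meets MC), but every buyer pays their willingness to pay: CS = 0 and PS = total surplus.
PS = ½·(73 − 37)·12 = 216.
Change in producer surplus: 216 − 108 = 108.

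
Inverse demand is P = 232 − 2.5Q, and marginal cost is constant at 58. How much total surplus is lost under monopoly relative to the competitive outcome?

Under competition P = MC = 58, so Q = (232 − 58)/2.5 = 69.6.
The monopolist equates marginal revenue to marginal cost: 232 − 5Q = 58, so Q = 34.8. From demand, P = 145.
DWL is the triangle between Q = 34.8 and Q = 69.6: ½·(69.6 − 34.8)·(145 − 58) = 1513.8.

DWL = 1513.8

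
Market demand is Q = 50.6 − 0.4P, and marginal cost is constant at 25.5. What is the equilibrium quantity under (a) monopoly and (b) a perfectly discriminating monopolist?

Monopoly: Q = 20.2; Perfect PD: Q = 40.4

Inverting demand: P = 126.5 − 2.5Q.
Monopoly sets MR = MC: 126.5 − 5Q = 25.5 ⇒ Q = 20.2, P = 126.5 − 2.5·20.2 = 76.
With perfect price discrimination, output is the efficient level Q = 40.4 (where demand meets MC), but every buyer pays their willingness to pay: CS = 0 and PS = total surplus.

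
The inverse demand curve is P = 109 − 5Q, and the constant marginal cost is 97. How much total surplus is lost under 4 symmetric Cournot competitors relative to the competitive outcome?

DWL = 0.576

Under competition P = MC = 97, so Q = (109 − 97)/5 = 2.4.
In a 4-firm Cournot equilibrium, symmetry and the first-order condition give q = (109 − 97)/(25) = 0.48. So Q = 1.92 and P = 99.4.
DWL is the triangle between Q = 1.92 and Q = 2.4: ½·(2.4 − 1.92)·(99.4 − 97) = 0.576.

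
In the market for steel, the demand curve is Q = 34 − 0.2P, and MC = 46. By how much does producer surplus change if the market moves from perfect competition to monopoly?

Producer surplus rises by 768.8

Inverting demand: P = 170 − 5Q.
Competitive firms price at marginal cost: P = 46, giving Q = 24.8.
PS = (46 − 46)·24.8 = 0.
The monopolist equates marginal revenue to marginal cost: 170 − 10Q = 46, so Q = 12.4. From demand, P = 108.
PS = (108 − 46)·12.4 = 768.8.
Change in producer surplus: 768.8 − 0 = 768.8.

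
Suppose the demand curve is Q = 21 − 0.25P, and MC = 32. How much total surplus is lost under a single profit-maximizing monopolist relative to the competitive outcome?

DWL = 84.5

Inverting demand: P = 84 − 4Q.
Competitive firms price at marginal cost: P = 32, giving Q = 13.
A monopolist chooses Q where MR = MC. MR = 84 − 8Q; setting this equal to 32 gives Q = 6.5 and P = 58.
DWL is the triangle between Q = 6.5 and Q = 13: ½·(13 − 6.5)·(58 − 32) = 84.5.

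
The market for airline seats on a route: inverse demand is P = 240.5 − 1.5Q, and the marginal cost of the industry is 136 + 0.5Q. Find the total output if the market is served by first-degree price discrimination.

Under first-degree price discrimination the firm charges each unit its demand price and produces up to where P = MC, i.e. Q = 52.25. Consumer surplus is zero; producer surplus equals total surplus.

Q = 52.25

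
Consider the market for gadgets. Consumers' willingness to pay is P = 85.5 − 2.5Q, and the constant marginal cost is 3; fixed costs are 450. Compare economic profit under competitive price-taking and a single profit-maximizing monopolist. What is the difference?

π rises by 680.625

Competitive firms price at marginal cost: P = 3, giving Q = 33.
Profit = (3 − 3)·33 − 450 = −450.
A monopolist chooses Q where MR = MC. MR = 85.5 − 5Q; setting this equal to 3 gives Q = 16.5 and P = 44.25.
Profit = (44.25 − 3)·16.5 − 450 = 230.625.
Change in economic profit: 230.625 − −450 = 680.625.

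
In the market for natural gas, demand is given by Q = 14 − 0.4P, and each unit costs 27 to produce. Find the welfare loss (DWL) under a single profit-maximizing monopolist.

Inverting demand: P = 35 − 2.5Q.
Competitive firms price at marginal cost: P = 27, giving Q = 3.2.
The monopolist equates marginal revenue to marginal cost: 35 − 5Q = 27, so Q = 1.6. From demand, P = 31.
DWL is the triangle between Q = 1.6 and Q = 3.2: ½·(3.2 − 1.6)·(31 − 27) = 3.2.

DWL = 3.2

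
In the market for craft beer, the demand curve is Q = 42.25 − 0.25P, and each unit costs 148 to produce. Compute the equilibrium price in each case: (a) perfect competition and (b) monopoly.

Competition: P = 148; Monopoly: P = 158.5

Inverting demand: P = 169 − 4Q.
Under competition P = MC = 148, so Q = (169 − 148)/4 = 5.25.
A monopolist chooses Q where MR = MC. MR = 169 − 8Q; setting this equal to 148 gives Q = 2.625 and P = 158.5.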